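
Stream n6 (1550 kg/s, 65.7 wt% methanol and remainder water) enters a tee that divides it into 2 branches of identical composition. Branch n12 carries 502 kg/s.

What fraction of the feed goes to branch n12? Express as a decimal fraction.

0.324

Fraction to n12 = 502/1550 = 0.3239.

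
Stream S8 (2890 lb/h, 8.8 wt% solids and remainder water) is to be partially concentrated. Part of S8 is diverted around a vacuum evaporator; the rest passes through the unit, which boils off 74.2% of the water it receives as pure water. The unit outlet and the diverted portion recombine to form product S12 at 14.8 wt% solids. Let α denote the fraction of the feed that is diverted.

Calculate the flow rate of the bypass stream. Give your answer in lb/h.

All 2890×0.088 = 254.32 lb/h of solids reaches S12, so S12 = 254.32/0.148 = 1718.4 lb/h and vapour = 1171.6 lb/h.
The evaporator receives (1−α)·2890 of feed at 0.912 water and removes 0.742 of that water:
0.742×0.912×(1−α)×2890 = 1171.6
(1−α) = 1171.6/1955.7 = 0.5991;  α = 0.4009.
Bypass flow = 0.4009×2890 = 1158.6 lb/h.

1159 lb/h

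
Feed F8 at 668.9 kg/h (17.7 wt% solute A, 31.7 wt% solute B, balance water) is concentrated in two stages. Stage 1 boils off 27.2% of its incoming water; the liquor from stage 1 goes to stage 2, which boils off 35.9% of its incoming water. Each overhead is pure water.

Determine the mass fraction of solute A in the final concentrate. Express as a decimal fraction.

water in feed = 668.9×0.506 = 338.46 kg/h.
After stage 1: water left = (1−0.272)×338.46 = 246.4; stream total = 576.84 kg/h.
After stage 2: water left = (1−0.359)×246.4 = 157.94; final concentrate = 488.38 kg/h.
solute A fraction = 118.4/488.38 = 0.2424.

0.2424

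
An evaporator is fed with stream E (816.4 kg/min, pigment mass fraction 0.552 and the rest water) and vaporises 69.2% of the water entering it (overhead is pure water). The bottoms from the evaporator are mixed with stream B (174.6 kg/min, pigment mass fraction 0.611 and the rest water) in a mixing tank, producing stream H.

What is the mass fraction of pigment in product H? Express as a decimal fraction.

0.755

Vapour removed = 0.692×0.448×816.4 = 253.1 kg/min; concentrate = 563.3 kg/min.
pigment reaching the mixer = 450.65 (from concentrate) + 174.6×0.611 = 557.33 kg/min.
Product flow = 563.3 + 174.6 = 737.9 kg/min; pigment fraction = 0.755.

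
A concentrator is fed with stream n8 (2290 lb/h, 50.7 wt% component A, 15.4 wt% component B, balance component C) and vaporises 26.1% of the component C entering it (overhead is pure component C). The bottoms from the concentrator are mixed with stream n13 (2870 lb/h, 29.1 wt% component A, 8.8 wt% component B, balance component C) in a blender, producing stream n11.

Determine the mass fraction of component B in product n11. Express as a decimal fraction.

Vapour removed = 0.261×0.339×2290 = 202.62 lb/h; concentrate = 2087.4 lb/h.
component B reaching the mixer = 352.66 (from concentrate) + 2870×0.088 = 605.22 lb/h.
Product flow = 2087.4 + 2870 = 4957.4 lb/h; component B fraction = 0.1221.

0.1221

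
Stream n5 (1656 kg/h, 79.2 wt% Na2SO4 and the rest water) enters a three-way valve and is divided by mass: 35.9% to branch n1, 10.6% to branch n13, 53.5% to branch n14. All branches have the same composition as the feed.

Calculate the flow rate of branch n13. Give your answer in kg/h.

175.5 kg/h

Branch n13 flow = 0.106×1656 = 175.54 kg/h.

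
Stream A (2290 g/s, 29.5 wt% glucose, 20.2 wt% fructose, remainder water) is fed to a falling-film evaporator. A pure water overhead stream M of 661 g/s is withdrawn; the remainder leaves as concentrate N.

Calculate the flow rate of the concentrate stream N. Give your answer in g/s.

Concentrate = 2290 − 661 = 1629 g/s.

1629 g/s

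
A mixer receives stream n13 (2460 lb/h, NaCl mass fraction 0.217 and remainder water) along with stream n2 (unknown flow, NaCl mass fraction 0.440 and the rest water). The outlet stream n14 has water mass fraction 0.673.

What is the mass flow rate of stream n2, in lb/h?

2395 lb/h

Let n2 be the unknown flow. Total out = 2460 + n2.
water balance: 1926.2 + 0.560·n2 = 0.673·(2460 + n2)
(0.560 − 0.673)·n2 = 0.673×2460 − 1926.2 = -270.6
n2 = -270.6 / -0.113 = 2394.7 lb/h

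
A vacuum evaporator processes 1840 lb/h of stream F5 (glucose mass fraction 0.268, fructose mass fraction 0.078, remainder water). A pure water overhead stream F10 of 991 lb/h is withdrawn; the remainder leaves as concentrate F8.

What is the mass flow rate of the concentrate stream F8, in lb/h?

849 lb/h

Concentrate = 1840 − 991 = 849 lb/h.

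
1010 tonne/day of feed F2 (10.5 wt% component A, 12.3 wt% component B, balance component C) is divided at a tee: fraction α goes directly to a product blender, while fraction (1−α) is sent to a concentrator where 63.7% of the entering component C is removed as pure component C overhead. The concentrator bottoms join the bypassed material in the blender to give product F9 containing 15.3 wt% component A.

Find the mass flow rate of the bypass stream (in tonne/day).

365.7 tonne/day

All 1010×0.105 = 106.05 tonne/day of component A reaches F9, so F9 = 106.05/0.153 = 693.14 tonne/day and vapour = 316.86 tonne/day.
The evaporator receives (1−α)·1010 of feed at 0.772 component C and removes 0.637 of that component C:
0.637×0.772×(1−α)×1010 = 316.86
(1−α) = 316.86/496.68 = 0.6380;  α = 0.3620.
Bypass flow = 0.3620×1010 = 365.66 tonne/day.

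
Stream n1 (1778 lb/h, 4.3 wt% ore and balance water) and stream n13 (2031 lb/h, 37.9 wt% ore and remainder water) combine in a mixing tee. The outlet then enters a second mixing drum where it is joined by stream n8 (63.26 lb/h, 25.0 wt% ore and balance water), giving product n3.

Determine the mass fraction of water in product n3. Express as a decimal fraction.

Overall, product flow = 3872.3 lb/h.
water in = 1778×0.957 + 2031×0.621 + 63.26×0.750 = 3010.2 lb/h.
water fraction in n3 = 0.777.

0.777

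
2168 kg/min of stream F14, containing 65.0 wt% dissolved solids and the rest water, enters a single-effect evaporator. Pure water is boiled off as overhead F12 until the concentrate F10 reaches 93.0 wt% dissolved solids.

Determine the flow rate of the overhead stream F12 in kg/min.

652.7 kg/min

dissolved solids is conserved: 2168×0.650 = 1409.2 kg/min all reports to the concentrate.
Concentrate = 1409.2/(target fraction) = 1515.3 kg/min.
Overhead = 2168 − 1515.3 = 652.73 kg/min.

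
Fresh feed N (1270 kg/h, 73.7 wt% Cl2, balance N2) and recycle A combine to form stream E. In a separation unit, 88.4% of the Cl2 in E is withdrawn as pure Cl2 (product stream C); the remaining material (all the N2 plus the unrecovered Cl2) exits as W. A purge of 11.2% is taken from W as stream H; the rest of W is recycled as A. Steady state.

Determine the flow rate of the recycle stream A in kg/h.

2756 kg/h

N2 enters only via N and leaves only via the purge: 1270×0.263 = 0.112×(N2 in W), and the separation unit passes all N2, so N2 in E = N2 in W = 2982.2 kg/h.
Cl2 in E: m_A = 1270×0.737 + (1−0.112)·(1−0.884)·m_A, so m_A = 935.99/0.8970 = 1043.5 kg/h.
W = (1−0.884)×1043.5 + 2982.2 = 3103.3 kg/h.
Recycle A = (1−0.112)×3103.3 = 2755.7 kg/h.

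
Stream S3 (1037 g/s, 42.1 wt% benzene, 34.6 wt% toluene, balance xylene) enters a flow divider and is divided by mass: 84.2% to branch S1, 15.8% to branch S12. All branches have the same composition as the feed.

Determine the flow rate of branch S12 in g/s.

Branch S12 flow = 0.158×1037 = 163.85 g/s.

163.8 g/s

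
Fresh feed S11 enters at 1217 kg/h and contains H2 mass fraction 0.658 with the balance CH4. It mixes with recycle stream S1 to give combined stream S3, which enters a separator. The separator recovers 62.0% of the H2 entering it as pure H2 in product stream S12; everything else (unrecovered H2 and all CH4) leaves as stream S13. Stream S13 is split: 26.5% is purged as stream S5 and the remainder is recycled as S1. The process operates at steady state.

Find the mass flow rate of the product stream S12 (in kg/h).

688.9 kg/h

H2 in S3: m_A = 1217×0.658 + (1−0.265)·(1−0.620)·m_A, so m_A = 800.79/0.7207 = 1111.1 kg/h.
Product S12 = 0.620×1111.1 = 688.9 kg/h.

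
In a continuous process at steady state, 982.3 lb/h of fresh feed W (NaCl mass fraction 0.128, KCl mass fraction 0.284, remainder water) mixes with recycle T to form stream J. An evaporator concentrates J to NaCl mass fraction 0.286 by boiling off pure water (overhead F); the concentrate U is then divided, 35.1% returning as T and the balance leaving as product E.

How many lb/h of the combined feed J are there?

Overall NaCl balance (none leaves overhead): NaCl in fresh feed = NaCl in product, i.e. 982.3×0.128 = (1−0.351)·U·0.286.
U = 125.73/(0.286×0.649) = 677.4 lb/h.
Recycle T = 0.351×677.4 = 237.77 lb/h.
Combined feed J = 982.3 + 237.77 = 1220.1 lb/h.

1220 lb/h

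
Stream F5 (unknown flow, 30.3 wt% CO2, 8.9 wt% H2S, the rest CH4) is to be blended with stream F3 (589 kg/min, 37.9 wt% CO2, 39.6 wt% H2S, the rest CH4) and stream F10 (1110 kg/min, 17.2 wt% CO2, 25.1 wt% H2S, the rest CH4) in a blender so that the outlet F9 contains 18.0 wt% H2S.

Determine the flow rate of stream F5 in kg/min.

Let F5 be the unknown flow. Total out = 1699 + F5.
H2S balance: 511.85 + 0.089·F5 = 0.180·(1699 + F5)
(0.089 − 0.180)·F5 = 0.180×1699 − 511.85 = -206.03
F5 = -206.03 / -0.091 = 2264.1 kg/min

2264 kg/min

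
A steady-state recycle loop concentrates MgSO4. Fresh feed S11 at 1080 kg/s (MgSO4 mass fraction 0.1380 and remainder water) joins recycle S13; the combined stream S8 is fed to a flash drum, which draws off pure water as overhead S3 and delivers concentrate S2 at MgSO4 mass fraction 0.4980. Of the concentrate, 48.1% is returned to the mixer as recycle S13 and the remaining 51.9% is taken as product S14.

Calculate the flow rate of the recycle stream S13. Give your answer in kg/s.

Overall MgSO4 balance (none leaves overhead): MgSO4 in fresh feed = MgSO4 in product, i.e. 1080×0.138 = (1−0.481)·S2·0.498.
S2 = 149.04/(0.498×0.519) = 576.64 kg/s.
Recycle S13 = 0.481×576.64 = 277.36 kg/s.

277.4 kg/s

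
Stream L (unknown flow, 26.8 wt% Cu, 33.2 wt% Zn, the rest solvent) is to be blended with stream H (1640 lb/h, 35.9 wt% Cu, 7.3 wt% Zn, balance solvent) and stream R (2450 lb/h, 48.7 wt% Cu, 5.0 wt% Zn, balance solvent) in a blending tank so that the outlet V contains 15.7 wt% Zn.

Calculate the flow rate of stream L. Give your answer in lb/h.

2285 lb/h

Let L be the unknown flow. Total out = 4090 + L.
Zn balance: 242.22 + 0.332·L = 0.157·(4090 + L)
(0.332 − 0.157)·L = 0.157×4090 − 242.22 = 399.91
L = 399.91 / 0.175 = 2285.2 lb/h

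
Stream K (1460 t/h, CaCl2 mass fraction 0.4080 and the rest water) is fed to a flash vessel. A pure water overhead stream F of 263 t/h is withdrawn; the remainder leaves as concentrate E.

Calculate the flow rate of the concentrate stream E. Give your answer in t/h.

1197 t/h

Concentrate = 1460 − 263 = 1197 t/h.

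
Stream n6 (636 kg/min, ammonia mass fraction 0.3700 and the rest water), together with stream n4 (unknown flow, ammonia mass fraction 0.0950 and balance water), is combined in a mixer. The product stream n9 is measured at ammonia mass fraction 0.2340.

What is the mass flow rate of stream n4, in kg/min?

622.3 kg/min

Let n4 be the unknown flow. Total out = 636 + n4.
ammonia balance: 235.32 + 0.095·n4 = 0.234·(636 + n4)
(0.095 − 0.234)·n4 = 0.234×636 − 235.32 = -86.496
n4 = -86.496 / -0.139 = 622.27 kg/min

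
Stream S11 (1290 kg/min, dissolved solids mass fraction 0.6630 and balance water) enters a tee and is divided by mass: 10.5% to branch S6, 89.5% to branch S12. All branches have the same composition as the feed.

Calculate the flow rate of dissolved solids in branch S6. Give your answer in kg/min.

89.8 kg/min

Branch S6 total = 0.105×1290 = 135.45 kg/min.
dissolved solids in S6 = 0.663×135.45 = 89.803 kg/min.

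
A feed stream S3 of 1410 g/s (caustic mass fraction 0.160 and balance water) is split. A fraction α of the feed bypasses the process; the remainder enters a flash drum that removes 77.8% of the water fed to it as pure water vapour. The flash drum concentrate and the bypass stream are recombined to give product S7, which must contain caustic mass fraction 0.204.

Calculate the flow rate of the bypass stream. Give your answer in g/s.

944.6 g/s

All 1410×0.160 = 225.6 g/s of caustic reaches S7, so S7 = 225.6/0.204 = 1105.9 g/s and vapour = 304.12 g/s.
The evaporator receives (1−α)·1410 of feed at 0.840 water and removes 0.778 of that water:
0.778×0.840×(1−α)×1410 = 304.12
(1−α) = 304.12/921.46 = 0.3300;  α = 0.6700.
Bypass flow = 0.6700×1410 = 944.65 g/s.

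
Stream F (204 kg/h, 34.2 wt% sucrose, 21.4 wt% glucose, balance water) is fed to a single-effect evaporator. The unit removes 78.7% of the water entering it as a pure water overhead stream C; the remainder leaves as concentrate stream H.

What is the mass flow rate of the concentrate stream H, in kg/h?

132.7 kg/h

water entering = 204×0.444 = 90.576 kg/h; overhead removed = 0.787×90.576 = 71.283 kg/h.
Concentrate = 204 − 71.283 = 132.72 kg/h.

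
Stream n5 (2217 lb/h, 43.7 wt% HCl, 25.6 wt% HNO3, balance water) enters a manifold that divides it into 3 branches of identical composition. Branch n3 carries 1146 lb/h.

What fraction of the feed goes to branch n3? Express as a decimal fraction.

0.517

Fraction to n3 = 1146/2217 = 0.5169.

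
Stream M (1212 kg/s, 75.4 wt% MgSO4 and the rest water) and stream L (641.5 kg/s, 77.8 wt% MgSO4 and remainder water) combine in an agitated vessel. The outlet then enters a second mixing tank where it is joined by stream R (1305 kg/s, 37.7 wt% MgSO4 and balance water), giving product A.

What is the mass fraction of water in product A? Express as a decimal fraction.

0.397

Overall, product flow = 3158.5 kg/s.
water in = 1212×0.246 + 641.5×0.222 + 1305×0.623 = 1253.6 kg/s.
water fraction in A = 0.397.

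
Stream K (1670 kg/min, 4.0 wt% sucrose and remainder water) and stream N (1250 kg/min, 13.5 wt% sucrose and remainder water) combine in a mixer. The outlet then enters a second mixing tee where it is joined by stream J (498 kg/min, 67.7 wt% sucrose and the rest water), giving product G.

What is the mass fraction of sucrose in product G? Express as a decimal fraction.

Overall, product flow = 3418 kg/min.
sucrose in = 1670×0.040 + 1250×0.135 + 498×0.677 = 572.7 kg/min.
sucrose fraction in G = 0.168.

0.168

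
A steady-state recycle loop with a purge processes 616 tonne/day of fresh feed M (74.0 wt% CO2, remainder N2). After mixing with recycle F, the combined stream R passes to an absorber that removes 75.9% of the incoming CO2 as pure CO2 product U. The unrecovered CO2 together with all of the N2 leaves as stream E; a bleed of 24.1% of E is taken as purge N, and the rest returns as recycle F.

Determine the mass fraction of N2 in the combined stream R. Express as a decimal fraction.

N2 enters only via M and leaves only via the purge: 616×0.260 = 0.241×(N2 in E), and the absorber passes all N2, so N2 in R = N2 in E = 664.56 tonne/day.
CO2 in R: m_A = 616×0.740 + (1−0.241)·(1−0.759)·m_A, so m_A = 455.84/0.8171 = 557.89 tonne/day.
R = 557.89 + 664.56 = 1222.5 tonne/day.
N2 fraction in R = 664.56/1222.5 = 0.5436.

0.5436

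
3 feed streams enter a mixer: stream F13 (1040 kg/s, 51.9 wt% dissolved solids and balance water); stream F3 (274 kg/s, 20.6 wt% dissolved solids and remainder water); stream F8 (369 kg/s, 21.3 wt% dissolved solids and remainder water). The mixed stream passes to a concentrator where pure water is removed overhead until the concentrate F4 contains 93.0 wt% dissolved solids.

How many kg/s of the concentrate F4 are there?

dissolved solids entering = 1040×0.519 + 274×0.206 + 369×0.213 = 674.8 kg/s.
All dissolved solids reports to F4, so F4 = 674.8/0.930 = 725.59 kg/s.

725.6 kg/s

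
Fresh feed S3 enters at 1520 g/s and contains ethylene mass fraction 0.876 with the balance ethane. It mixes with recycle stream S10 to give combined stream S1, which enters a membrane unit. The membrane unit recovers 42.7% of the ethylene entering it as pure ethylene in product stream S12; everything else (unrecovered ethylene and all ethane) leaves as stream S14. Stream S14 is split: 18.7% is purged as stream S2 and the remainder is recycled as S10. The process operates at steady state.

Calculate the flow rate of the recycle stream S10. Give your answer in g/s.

1981 g/s

ethane enters only via S3 and leaves only via the purge: 1520×0.124 = 0.187×(ethane in S14), and the membrane unit passes all ethane, so ethane in S1 = ethane in S14 = 1007.9 g/s.
ethylene in S1: m_A = 1520×0.876 + (1−0.187)·(1−0.427)·m_A, so m_A = 1331.5/0.5342 = 2492.8 g/s.
S14 = (1−0.427)×2492.8 + 1007.9 = 2436.3 g/s.
Recycle S10 = (1−0.187)×2436.3 = 1980.7 g/s.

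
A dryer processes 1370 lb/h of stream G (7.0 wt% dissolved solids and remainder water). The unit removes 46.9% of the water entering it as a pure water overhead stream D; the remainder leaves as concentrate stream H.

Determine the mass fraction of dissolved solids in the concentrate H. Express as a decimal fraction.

0.124

dissolved solids is not removed: 1370×0.070 = 95.9 lb/h of dissolved solids enters H.
water entering = 1370×0.930 = 1274.1 lb/h; overhead removed = 0.469×1274.1 = 597.55 lb/h.
Concentrate = 1370 − 597.55 = 772.45 lb/h.
Mass fraction = 95.9/772.45 = 0.124.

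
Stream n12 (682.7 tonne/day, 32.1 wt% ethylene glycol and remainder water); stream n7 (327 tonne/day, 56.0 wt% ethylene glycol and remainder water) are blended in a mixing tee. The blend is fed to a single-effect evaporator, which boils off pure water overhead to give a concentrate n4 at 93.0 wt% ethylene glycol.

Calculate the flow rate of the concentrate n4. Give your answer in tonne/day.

ethylene glycol entering = 682.7×0.321 + 327×0.560 = 402.27 tonne/day.
All ethylene glycol reports to n4, so n4 = 402.27/0.930 = 432.54 tonne/day.

432.5 tonne/day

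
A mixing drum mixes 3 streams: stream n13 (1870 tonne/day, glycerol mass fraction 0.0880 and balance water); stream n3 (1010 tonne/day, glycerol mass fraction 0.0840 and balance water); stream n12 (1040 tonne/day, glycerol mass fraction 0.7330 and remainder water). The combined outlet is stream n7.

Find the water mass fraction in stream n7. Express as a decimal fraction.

0.7419

Total flow out = 1870 + 1010 + 1040 = 3920 tonne/day.
water in = 1870×0.912 + 1010×0.916 + 1040×0.267 = 2908.3 tonne/day.
water mass fraction in n7 = 2908.3/3920 = 0.7419.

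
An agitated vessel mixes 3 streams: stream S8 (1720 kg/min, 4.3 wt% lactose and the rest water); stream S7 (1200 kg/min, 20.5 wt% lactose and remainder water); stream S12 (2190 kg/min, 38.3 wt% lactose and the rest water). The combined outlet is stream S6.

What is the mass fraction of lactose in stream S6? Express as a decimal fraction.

0.2268

Total flow out = 1720 + 1200 + 2190 = 5110 kg/min.
lactose in = 1720×0.043 + 1200×0.205 + 2190×0.383 = 1158.7 kg/min.
lactose mass fraction in S6 = 1158.7/5110 = 0.2268.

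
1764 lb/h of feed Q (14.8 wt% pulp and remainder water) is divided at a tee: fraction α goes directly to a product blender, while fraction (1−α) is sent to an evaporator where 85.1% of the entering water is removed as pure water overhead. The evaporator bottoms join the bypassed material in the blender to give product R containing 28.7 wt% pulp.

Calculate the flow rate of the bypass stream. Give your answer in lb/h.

585.7 lb/h

All 1764×0.148 = 261.07 lb/h of pulp reaches R, so R = 261.07/0.287 = 909.66 lb/h and vapour = 854.34 lb/h.
The evaporator receives (1−α)·1764 of feed at 0.852 water and removes 0.851 of that water:
0.851×0.852×(1−α)×1764 = 854.34
(1−α) = 854.34/1279 = 0.6680;  α = 0.3320.
Bypass flow = 0.3320×1764 = 585.68 lb/h.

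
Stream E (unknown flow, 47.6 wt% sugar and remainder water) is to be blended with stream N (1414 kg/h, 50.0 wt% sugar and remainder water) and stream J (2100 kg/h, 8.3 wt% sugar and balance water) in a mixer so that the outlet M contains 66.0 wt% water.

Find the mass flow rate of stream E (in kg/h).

2305 kg/h

Let E be the unknown flow. Total out = 3514 + E.
water balance: 2632.7 + 0.524·E = 0.660·(3514 + E)
(0.524 − 0.660)·E = 0.660×3514 − 2632.7 = -313.46
E = -313.46 / -0.136 = 2304.9 kg/h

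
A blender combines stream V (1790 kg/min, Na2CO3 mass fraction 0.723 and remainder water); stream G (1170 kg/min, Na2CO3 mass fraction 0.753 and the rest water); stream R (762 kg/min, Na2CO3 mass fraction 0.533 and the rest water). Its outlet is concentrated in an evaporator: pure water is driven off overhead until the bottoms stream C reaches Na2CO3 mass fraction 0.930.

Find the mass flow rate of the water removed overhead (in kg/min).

Na2CO3 entering = 1790×0.723 + 1170×0.753 + 762×0.533 = 2581.3 kg/min.
All Na2CO3 reports to C, so C = 2581.3/0.930 = 2775.6 kg/min.
Total feed = 3722 kg/min; overhead = 3722 − 2775.6 = 946.38 kg/min.

946.4 kg/min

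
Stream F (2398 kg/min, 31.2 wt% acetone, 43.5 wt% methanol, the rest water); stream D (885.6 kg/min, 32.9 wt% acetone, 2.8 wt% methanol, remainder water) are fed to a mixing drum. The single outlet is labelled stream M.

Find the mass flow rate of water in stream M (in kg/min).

1176 kg/min

water out = water in = 2398×0.253 + 885.6×0.643 = 1176.1 kg/min.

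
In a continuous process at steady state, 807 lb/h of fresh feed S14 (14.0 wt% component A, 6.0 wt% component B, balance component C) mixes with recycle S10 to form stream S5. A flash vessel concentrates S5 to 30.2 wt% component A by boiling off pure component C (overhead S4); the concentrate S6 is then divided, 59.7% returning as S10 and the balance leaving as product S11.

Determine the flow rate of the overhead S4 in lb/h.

Overall component A balance (none leaves overhead): component A in fresh feed = component A in product, i.e. 807×0.140 = (1−0.597)·S6·0.302.
S6 = 112.98/(0.302×0.403) = 928.3 lb/h.
Recycle S10 = 0.597×928.3 = 554.2 lb/h.
Combined feed S5 = 807 + 554.2 = 1361.2 lb/h.
Overhead S4 = S5 − S6 = 1361.2 − 928.3 = 432.89 lb/h.

432.9 lb/h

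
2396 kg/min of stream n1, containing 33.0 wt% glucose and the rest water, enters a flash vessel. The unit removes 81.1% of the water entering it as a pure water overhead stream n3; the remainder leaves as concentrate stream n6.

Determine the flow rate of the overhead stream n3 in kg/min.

water entering = 2396×0.670 = 1605.3 kg/min; overhead removed = 0.811×1605.3 = 1301.9 kg/min.

1302 kg/min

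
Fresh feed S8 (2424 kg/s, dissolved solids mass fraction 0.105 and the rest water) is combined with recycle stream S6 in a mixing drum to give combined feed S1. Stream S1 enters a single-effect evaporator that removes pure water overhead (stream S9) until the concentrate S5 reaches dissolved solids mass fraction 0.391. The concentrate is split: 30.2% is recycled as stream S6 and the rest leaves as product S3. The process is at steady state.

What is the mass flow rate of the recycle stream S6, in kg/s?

Overall dissolved solids balance (none leaves overhead): dissolved solids in fresh feed = dissolved solids in product, i.e. 2424×0.105 = (1−0.302)·S5·0.391.
S5 = 254.52/(0.391×0.698) = 932.59 kg/s.
Recycle S6 = 0.302×932.59 = 281.64 kg/s.

281.6 kg/s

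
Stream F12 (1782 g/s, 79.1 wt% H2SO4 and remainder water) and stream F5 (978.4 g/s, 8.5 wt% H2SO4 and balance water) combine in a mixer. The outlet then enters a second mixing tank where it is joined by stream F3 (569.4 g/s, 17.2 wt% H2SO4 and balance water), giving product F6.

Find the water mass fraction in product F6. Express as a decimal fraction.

0.5223

Overall, product flow = 3329.8 g/s.
water in = 1782×0.209 + 978.4×0.915 + 569.4×0.828 = 1739.1 g/s.
water fraction in F6 = 0.5223.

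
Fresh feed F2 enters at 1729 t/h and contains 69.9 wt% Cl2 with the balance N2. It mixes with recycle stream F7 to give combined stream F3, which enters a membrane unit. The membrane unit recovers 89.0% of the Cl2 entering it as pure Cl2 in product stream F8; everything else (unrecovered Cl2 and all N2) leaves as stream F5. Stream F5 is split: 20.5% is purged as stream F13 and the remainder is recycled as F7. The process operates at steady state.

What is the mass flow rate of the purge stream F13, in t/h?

550.3 t/h

N2 enters only via F2 and leaves only via the purge: 1729×0.301 = 0.205×(N2 in F5), and the membrane unit passes all N2, so N2 in F3 = N2 in F5 = 2538.7 t/h.
Cl2 in F3: m_A = 1729×0.699 + (1−0.205)·(1−0.890)·m_A, so m_A = 1208.6/0.9125 = 1324.4 t/h.
F5 = (1−0.890)×1324.4 + 2538.7 = 2684.4 t/h.
Purge F13 = 0.205×2684.4 = 550.29 t/h.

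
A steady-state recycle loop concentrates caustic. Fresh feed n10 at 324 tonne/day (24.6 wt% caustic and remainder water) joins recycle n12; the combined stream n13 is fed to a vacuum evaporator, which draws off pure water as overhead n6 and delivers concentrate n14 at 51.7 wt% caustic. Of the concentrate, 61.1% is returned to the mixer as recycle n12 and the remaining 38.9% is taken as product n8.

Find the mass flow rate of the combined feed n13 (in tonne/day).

566.1 tonne/day

Overall caustic balance (none leaves overhead): caustic in fresh feed = caustic in product, i.e. 324×0.246 = (1−0.611)·n14·0.517.
n14 = 79.704/(0.517×0.389) = 396.31 tonne/day.
Recycle n12 = 0.611×396.31 = 242.15 tonne/day.
Combined feed n13 = 324 + 242.15 = 566.15 tonne/day.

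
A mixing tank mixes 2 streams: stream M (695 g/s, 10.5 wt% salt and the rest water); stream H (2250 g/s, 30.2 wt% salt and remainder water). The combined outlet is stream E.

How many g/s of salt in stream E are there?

752.5 g/s

salt out = salt in = 695×0.105 + 2250×0.302 = 752.48 g/s.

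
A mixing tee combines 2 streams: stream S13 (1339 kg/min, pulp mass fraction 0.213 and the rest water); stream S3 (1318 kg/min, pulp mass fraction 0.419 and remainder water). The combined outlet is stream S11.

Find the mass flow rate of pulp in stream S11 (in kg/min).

pulp out = pulp in = 1339×0.213 + 1318×0.419 = 837.45 kg/min.

837.4 kg/min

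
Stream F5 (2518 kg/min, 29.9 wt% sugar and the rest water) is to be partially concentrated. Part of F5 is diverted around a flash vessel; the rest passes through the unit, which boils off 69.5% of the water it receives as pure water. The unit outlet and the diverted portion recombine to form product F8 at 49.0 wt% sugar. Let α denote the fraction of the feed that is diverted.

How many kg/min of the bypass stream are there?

All 2518×0.299 = 752.88 kg/min of sugar reaches F8, so F8 = 752.88/0.490 = 1536.5 kg/min and vapour = 981.51 kg/min.
The evaporator receives (1−α)·2518 of feed at 0.701 water and removes 0.695 of that water:
0.695×0.701×(1−α)×2518 = 981.51
(1−α) = 981.51/1226.8 = 0.8001;  α = 0.1999.
Bypass flow = 0.1999×2518 = 503.39 kg/min.

503.4 kg/min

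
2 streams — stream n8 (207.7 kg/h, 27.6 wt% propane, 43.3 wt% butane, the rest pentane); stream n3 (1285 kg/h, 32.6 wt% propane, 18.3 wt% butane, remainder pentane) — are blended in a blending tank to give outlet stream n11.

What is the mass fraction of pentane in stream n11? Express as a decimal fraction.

0.463

Total flow out = 207.7 + 1285 = 1492.7 kg/h.
pentane in = 207.7×0.291 + 1285×0.491 = 691.38 kg/h.
pentane mass fraction in n11 = 691.38/1492.7 = 0.463.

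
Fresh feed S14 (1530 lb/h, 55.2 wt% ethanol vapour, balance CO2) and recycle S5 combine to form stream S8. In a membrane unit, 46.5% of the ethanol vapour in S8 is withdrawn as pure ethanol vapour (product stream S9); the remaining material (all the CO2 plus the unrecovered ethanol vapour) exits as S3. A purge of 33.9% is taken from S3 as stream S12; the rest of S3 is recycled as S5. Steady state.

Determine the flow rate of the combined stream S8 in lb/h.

3329 lb/h

CO2 enters only via S14 and leaves only via the purge: 1530×0.448 = 0.339×(CO2 in S3), and the membrane unit passes all CO2, so CO2 in S8 = CO2 in S3 = 2021.9 lb/h.
ethanol vapour in S8: m_A = 1530×0.552 + (1−0.339)·(1−0.465)·m_A, so m_A = 844.56/0.6464 = 1306.6 lb/h.
S8 = 1306.6 + 2021.9 = 3328.6 lb/h.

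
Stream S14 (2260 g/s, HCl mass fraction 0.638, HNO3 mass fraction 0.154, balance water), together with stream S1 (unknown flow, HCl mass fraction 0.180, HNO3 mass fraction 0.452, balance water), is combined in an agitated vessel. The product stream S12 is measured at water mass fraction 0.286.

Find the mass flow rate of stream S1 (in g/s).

2150 g/s

Let S1 be the unknown flow. Total out = 2260 + S1.
water balance: 470.08 + 0.368·S1 = 0.286·(2260 + S1)
(0.368 − 0.286)·S1 = 0.286×2260 − 470.08 = 176.28
S1 = 176.28 / 0.082 = 2149.8 g/s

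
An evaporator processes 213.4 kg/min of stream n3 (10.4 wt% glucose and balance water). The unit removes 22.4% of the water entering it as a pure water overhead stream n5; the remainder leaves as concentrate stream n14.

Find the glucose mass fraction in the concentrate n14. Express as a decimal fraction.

glucose is not removed: 213.4×0.104 = 22.194 kg/min of glucose enters n14.
water entering = 213.4×0.896 = 191.21 kg/min; overhead removed = 0.224×191.21 = 42.83 kg/min.
Concentrate = 213.4 − 42.83 = 170.57 kg/min.
Mass fraction = 22.194/170.57 = 0.130.

0.130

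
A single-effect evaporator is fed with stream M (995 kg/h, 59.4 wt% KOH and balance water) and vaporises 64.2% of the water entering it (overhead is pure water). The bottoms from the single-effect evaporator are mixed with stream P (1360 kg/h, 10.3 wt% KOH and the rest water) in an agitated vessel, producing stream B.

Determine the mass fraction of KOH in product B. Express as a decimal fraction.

Vapour removed = 0.642×0.406×995 = 259.35 kg/h; concentrate = 735.65 kg/h.
KOH reaching the mixer = 591.03 (from concentrate) + 1360×0.103 = 731.11 kg/h.
Product flow = 735.65 + 1360 = 2095.7 kg/h; KOH fraction = 0.349.

0.349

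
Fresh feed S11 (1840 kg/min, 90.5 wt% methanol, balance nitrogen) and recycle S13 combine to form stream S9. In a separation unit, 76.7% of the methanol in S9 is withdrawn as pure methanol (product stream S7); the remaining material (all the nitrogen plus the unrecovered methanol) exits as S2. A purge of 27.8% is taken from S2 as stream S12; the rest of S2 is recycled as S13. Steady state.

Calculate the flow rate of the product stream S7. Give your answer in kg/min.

methanol in S9: m_A = 1840×0.905 + (1−0.278)·(1−0.767)·m_A, so m_A = 1665.2/0.8318 = 2002 kg/min.
Product S7 = 0.767×2002 = 1535.5 kg/min.

1536 kg/min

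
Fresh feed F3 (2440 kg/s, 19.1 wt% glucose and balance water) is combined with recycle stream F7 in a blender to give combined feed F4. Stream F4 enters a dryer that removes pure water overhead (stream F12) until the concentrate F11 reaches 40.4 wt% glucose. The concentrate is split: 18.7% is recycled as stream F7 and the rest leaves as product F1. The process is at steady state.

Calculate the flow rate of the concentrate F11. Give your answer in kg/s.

Overall glucose balance (none leaves overhead): glucose in fresh feed = glucose in product, i.e. 2440×0.191 = (1−0.187)·F11·0.404.
F11 = 466.04/(0.404×0.813) = 1418.9 kg/s.

1419 kg/s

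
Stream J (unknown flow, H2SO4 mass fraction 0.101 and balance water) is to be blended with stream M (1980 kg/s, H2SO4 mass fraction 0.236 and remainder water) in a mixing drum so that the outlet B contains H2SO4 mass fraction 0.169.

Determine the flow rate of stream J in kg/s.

1951 kg/s

Let J be the unknown flow. Total out = 1980 + J.
H2SO4 balance: 467.28 + 0.101·J = 0.169·(1980 + J)
(0.101 − 0.169)·J = 0.169×1980 − 467.28 = -132.66
J = -132.66 / -0.068 = 1950.9 kg/s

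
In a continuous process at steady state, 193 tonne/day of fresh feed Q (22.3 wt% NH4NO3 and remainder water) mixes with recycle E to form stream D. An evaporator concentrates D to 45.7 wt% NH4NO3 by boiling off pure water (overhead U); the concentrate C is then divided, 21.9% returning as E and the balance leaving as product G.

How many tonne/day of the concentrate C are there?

120.6 tonne/day

Overall NH4NO3 balance (none leaves overhead): NH4NO3 in fresh feed = NH4NO3 in product, i.e. 193×0.223 = (1−0.219)·C·0.457.
C = 43.039/(0.457×0.781) = 120.59 tonne/day.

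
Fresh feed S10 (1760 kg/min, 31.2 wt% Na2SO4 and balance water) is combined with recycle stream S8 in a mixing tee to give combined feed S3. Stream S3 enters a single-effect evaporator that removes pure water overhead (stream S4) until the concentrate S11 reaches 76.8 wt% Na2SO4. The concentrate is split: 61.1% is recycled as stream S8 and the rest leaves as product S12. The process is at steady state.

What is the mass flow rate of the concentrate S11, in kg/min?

Overall Na2SO4 balance (none leaves overhead): Na2SO4 in fresh feed = Na2SO4 in product, i.e. 1760×0.312 = (1−0.611)·S11·0.768.
S11 = 549.12/(0.768×0.389) = 1838 kg/min.

1838 kg/min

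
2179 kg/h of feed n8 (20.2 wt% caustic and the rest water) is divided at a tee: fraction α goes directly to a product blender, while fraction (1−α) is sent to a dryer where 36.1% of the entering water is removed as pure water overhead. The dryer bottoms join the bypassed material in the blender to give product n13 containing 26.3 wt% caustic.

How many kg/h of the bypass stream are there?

424.6 kg/h

All 2179×0.202 = 440.16 kg/h of caustic reaches n13, so n13 = 440.16/0.263 = 1673.6 kg/h and vapour = 505.4 kg/h.
The evaporator receives (1−α)·2179 of feed at 0.798 water and removes 0.361 of that water:
0.361×0.798×(1−α)×2179 = 505.4
(1−α) = 505.4/627.72 = 0.8051;  α = 0.1949.
Bypass flow = 0.1949×2179 = 424.63 kg/h.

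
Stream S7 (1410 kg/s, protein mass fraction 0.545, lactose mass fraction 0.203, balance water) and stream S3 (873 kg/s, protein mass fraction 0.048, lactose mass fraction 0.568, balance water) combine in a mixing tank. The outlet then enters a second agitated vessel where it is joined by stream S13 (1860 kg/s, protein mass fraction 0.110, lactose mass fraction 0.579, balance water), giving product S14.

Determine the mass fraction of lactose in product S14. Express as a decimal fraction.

0.449

Overall, product flow = 4143 kg/s.
lactose in = 1410×0.203 + 873×0.568 + 1860×0.579 = 1859 kg/s.
lactose fraction in S14 = 0.449.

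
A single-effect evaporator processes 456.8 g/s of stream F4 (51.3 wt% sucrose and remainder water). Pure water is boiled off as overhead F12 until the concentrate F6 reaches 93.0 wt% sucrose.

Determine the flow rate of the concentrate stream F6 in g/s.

sucrose is conserved: 456.8×0.513 = 234.34 g/s all reports to the concentrate.
Concentrate = 234.34/(target fraction) = 251.98 g/s.

252 g/s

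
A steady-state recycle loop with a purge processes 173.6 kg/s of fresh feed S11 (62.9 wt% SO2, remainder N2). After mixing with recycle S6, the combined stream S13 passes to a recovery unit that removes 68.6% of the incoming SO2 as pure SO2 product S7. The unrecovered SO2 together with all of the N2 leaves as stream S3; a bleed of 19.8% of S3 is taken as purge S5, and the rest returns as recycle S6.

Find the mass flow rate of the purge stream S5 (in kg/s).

N2 enters only via S11 and leaves only via the purge: 173.6×0.371 = 0.198×(N2 in S3), and the recovery unit passes all N2, so N2 in S13 = N2 in S3 = 325.28 kg/s.
SO2 in S13: m_A = 173.6×0.629 + (1−0.198)·(1−0.686)·m_A, so m_A = 109.19/0.7482 = 145.95 kg/s.
S3 = (1−0.686)×145.95 + 325.28 = 371.11 kg/s.
Purge S5 = 0.198×371.11 = 73.479 kg/s.

73.48 kg/s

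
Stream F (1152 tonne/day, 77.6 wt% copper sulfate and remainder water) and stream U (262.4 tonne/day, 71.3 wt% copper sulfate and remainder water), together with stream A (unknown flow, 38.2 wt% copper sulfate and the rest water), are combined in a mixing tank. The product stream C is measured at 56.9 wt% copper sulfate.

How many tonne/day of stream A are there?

1477 tonne/day

Let A be the unknown flow. Total out = 1414.4 + A.
copper sulfate balance: 1081 + 0.382·A = 0.569·(1414.4 + A)
(0.382 − 0.569)·A = 0.569×1414.4 − 1081 = -276.25
A = -276.25 / -0.187 = 1477.3 tonne/day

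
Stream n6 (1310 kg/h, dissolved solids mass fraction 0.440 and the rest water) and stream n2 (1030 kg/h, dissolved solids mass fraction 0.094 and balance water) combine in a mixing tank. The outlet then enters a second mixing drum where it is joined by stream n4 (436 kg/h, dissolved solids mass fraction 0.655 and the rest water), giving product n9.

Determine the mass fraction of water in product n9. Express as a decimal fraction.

Overall, product flow = 2776 kg/h.
water in = 1310×0.560 + 1030×0.906 + 436×0.345 = 1817.2 kg/h.
water fraction in n9 = 0.655.

0.655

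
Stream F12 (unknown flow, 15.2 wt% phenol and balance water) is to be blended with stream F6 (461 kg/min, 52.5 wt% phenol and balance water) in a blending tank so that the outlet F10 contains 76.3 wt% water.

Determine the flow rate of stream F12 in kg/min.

1562 kg/min

Let F12 be the unknown flow. Total out = 461 + F12.
water balance: 218.97 + 0.848·F12 = 0.763·(461 + F12)
(0.848 − 0.763)·F12 = 0.763×461 − 218.97 = 132.77
F12 = 132.77 / 0.085 = 1562 kg/min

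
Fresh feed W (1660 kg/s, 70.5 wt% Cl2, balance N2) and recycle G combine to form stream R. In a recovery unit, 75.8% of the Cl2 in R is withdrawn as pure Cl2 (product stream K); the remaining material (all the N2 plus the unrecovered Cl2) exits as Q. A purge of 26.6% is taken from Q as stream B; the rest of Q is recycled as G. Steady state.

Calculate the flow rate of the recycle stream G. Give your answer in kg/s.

1604 kg/s

N2 enters only via W and leaves only via the purge: 1660×0.295 = 0.266×(N2 in Q), and the recovery unit passes all N2, so N2 in R = N2 in Q = 1841 kg/s.
Cl2 in R: m_A = 1660×0.705 + (1−0.266)·(1−0.758)·m_A, so m_A = 1170.3/0.8224 = 1423.1 kg/s.
Q = (1−0.758)×1423.1 + 1841 = 2185.4 kg/s.
Recycle G = (1−0.266)×2185.4 = 1604.1 kg/s.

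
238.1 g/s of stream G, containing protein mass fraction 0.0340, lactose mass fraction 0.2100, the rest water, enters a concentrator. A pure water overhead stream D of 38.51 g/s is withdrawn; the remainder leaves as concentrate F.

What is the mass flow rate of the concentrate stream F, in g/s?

Concentrate = 238.1 − 38.51 = 199.59 g/s.

199.6 g/s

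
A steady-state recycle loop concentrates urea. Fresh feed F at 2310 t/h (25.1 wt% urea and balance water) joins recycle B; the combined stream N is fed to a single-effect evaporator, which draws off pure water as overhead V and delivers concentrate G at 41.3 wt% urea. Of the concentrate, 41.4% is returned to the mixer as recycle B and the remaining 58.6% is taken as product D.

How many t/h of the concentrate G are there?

2396 t/h

Overall urea balance (none leaves overhead): urea in fresh feed = urea in product, i.e. 2310×0.251 = (1−0.414)·G·0.413.
G = 579.81/(0.413×0.586) = 2395.7 t/h.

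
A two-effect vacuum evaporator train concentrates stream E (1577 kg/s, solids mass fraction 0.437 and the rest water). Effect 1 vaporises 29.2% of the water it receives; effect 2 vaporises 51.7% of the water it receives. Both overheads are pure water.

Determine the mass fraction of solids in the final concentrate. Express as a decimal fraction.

0.694

water in feed = 1577×0.563 = 887.85 kg/s.
After stage 1: water left = (1−0.292)×887.85 = 628.6; stream total = 1317.7 kg/s.
After stage 2: water left = (1−0.517)×628.6 = 303.61; final concentrate = 992.76 kg/s.
solids fraction = 689.15/992.76 = 0.694.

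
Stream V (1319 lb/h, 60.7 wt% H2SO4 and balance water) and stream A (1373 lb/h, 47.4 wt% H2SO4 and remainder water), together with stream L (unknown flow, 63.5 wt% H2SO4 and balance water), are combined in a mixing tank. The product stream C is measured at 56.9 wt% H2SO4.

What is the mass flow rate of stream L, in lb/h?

Let L be the unknown flow. Total out = 2692 + L.
H2SO4 balance: 1451.4 + 0.635·L = 0.569·(2692 + L)
(0.635 − 0.569)·L = 0.569×2692 − 1451.4 = 80.313
L = 80.313 / 0.066 = 1216.9 lb/h

1217 lb/h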